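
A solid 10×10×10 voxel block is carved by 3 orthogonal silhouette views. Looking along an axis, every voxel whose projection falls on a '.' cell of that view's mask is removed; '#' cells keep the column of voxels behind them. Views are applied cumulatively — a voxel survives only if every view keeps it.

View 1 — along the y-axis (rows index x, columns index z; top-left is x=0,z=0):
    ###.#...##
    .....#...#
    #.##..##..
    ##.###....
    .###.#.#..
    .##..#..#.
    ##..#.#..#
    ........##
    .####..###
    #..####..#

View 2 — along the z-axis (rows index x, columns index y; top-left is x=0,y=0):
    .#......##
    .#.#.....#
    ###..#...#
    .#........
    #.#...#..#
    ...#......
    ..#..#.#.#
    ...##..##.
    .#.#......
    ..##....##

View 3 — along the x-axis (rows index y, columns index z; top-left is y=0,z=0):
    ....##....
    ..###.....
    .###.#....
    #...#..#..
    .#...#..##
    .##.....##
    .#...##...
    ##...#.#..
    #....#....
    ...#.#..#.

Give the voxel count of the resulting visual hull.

|visual hull| = 42

initial block: 10^3 = 1000
V1 y: intersect with XZ mask (47 set) -- 470 left
V2 z: intersect with XY mask (31 set) -- 144 left
V3 x: intersect with YZ mask (32 set) -- 42 left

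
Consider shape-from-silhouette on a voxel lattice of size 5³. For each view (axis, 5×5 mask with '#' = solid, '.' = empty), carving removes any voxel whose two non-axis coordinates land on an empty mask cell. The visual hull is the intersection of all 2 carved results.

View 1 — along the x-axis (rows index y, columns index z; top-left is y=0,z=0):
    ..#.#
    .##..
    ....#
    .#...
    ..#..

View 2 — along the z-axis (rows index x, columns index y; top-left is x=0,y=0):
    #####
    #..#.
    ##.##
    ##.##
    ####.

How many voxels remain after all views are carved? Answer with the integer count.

initial block: 5^3 = 125
  1. axis=0 (YZ plane), |mask|=7  ⇒  voxels=35
  2. axis=2 (XY plane), |mask|=19  ⇒  voxels=28

remaining voxels: 28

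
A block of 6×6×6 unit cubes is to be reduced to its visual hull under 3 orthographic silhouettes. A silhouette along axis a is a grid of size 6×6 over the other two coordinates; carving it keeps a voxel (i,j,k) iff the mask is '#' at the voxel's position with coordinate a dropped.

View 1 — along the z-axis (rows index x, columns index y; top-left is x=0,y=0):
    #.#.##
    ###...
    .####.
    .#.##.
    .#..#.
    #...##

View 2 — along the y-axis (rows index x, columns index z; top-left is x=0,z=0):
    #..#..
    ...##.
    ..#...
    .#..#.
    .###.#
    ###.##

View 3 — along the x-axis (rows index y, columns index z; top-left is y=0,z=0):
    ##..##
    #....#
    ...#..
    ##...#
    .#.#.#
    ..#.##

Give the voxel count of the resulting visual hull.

voxel count = 20

full grid |V| = 216
  1. axis=2 (XY plane), |mask|=19  ⇒  voxels=114
  2. axis=1 (XZ plane), |mask|=16  ⇒  voxels=47
  3. axis=0 (YZ plane), |mask|=16  ⇒  voxels=20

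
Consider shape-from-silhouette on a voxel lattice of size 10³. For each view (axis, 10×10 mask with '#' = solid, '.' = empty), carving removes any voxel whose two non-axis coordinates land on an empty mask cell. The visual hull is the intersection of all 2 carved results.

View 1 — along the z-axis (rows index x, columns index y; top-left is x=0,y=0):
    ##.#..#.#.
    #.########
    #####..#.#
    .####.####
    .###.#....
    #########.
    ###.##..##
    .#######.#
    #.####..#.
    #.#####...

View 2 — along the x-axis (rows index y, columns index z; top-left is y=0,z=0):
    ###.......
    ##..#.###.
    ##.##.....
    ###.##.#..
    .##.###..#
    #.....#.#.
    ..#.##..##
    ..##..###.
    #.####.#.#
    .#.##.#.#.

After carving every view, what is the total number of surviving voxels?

remaining voxels: 344

before carving: 1000 voxels (10×10×10)
carve view 1 (along z, XY-mask fill 69/100): 690 voxels remain
carve view 2 (along x, YZ-mask fill 50/100): 344 voxels remain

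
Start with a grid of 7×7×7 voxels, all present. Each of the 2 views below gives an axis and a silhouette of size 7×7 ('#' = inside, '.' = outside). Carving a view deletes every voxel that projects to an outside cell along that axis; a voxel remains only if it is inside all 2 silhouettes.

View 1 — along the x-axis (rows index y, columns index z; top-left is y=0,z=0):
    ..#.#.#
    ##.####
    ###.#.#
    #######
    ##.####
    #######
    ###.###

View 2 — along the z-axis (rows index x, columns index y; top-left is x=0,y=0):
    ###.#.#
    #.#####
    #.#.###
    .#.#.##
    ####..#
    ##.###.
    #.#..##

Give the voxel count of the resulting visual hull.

remaining voxels: 190

start: 7×7×7 = 343 voxels
after view 1 [x-axis, 40 of 49 cells solid] → remaining = 280
after view 2 [z-axis, 34 of 49 cells solid] → remaining = 190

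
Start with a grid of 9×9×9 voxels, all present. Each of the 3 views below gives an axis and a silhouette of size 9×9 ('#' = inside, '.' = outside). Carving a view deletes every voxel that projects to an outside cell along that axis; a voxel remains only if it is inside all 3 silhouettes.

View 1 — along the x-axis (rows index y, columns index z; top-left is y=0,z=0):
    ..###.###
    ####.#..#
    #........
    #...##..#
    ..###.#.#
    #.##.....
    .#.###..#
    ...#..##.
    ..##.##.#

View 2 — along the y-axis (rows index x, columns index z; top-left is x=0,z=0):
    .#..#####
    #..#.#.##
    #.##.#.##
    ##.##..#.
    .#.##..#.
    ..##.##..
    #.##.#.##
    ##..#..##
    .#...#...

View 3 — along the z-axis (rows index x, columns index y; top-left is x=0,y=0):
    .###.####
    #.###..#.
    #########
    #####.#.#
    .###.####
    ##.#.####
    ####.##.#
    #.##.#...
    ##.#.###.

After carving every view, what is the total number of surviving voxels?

full grid |V| = 729
after view 1 [x-axis, 38 of 81 cells solid] → remaining = 342
after view 2 [y-axis, 43 of 81 cells solid] → remaining = 179
after view 3 [z-axis, 59 of 81 cells solid] → remaining = 132

|visual hull| = 132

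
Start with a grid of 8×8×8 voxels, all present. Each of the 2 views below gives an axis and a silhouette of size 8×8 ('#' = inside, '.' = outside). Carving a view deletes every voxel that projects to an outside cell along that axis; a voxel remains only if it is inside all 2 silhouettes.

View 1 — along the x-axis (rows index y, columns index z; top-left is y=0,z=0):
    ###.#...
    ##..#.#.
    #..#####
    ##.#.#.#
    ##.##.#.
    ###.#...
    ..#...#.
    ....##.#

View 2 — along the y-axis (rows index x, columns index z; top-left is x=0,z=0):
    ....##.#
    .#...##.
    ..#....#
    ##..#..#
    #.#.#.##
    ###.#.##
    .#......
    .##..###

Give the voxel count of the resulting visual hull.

start: 8×8×8 = 512 voxels
after view 1 [x-axis, 33 of 64 cells solid] → remaining = 264
after view 2 [y-axis, 29 of 64 cells solid] → remaining = 122

remaining voxels: 122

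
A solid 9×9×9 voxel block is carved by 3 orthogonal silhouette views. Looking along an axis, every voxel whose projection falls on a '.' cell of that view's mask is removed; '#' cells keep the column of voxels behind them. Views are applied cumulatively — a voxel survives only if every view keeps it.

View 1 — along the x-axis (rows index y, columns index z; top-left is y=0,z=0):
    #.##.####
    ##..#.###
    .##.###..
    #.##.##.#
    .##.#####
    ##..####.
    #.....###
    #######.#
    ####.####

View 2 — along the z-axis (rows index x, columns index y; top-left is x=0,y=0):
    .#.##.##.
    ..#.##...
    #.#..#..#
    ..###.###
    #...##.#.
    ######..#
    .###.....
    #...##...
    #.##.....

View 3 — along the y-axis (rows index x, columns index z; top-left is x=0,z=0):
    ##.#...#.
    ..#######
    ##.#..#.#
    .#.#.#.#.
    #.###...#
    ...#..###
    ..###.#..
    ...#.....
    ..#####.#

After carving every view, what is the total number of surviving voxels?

before carving: 729 voxels (9×9×9)
[1] x-view keeps 57 columns → grid now 513
[2] z-view keeps 38 columns → grid now 241
[3] y-view keeps 40 columns → grid now 112

112 voxels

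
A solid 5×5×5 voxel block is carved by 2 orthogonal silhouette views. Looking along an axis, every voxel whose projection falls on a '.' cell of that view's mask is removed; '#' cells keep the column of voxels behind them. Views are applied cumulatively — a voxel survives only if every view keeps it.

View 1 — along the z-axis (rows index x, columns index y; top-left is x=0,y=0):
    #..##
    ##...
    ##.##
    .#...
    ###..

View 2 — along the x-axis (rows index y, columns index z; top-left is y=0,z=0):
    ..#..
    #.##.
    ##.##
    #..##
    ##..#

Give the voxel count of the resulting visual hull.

|visual hull| = 32

initial block: 5^3 = 125
  1. axis=2 (XY plane), |mask|=13  ⇒  voxels=65
  2. axis=0 (YZ plane), |mask|=14  ⇒  voxels=32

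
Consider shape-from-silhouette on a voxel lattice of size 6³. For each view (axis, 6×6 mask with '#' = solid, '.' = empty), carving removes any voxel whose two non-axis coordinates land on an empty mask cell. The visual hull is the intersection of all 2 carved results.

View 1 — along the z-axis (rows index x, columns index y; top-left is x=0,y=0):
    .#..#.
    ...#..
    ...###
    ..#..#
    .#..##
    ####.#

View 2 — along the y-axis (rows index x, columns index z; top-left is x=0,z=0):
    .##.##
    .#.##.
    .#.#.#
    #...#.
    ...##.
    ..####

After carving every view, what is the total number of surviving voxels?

initial block: 6^3 = 216
[1] z-view keeps 16 columns → grid now 96
[2] y-view keeps 18 columns → grid now 50

50 voxels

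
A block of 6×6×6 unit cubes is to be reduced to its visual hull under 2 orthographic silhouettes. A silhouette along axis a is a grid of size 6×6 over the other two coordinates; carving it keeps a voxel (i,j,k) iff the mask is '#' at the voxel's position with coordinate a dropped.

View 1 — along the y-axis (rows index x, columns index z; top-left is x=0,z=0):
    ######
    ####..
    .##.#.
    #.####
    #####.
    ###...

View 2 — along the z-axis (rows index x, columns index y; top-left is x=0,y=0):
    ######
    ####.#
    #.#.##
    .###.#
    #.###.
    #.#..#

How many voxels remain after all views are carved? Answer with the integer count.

117 voxels

start: 6×6×6 = 216 voxels
  1. axis=1 (XZ plane), |mask|=26  ⇒  voxels=156
  2. axis=2 (XY plane), |mask|=26  ⇒  voxels=117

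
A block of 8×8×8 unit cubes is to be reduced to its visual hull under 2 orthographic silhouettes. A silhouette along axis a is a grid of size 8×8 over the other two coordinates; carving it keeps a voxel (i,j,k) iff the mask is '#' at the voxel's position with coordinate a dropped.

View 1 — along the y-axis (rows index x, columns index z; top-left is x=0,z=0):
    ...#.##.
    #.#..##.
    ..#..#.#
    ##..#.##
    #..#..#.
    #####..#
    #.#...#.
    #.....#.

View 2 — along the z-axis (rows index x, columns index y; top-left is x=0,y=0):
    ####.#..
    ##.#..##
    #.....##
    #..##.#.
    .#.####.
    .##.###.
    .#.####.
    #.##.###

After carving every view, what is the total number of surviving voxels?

initial block: 8^3 = 512
V1 y: intersect with XZ mask (29 set) -- 232 left
V2 z: intersect with XY mask (38 set) -- 136 left

remaining voxels: 136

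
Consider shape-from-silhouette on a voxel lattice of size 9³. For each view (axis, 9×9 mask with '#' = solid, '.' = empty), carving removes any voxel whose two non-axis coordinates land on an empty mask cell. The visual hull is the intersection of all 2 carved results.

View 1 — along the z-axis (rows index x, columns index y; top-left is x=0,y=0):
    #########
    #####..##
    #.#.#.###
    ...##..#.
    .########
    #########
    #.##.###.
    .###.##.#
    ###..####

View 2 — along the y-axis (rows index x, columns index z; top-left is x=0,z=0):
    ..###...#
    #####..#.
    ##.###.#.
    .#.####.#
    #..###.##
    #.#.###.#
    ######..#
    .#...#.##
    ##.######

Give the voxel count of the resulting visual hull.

remaining voxels: 356

before carving: 729 voxels (9×9×9)
after view 1 [z-axis, 61 of 81 cells solid] → remaining = 549
after view 2 [y-axis, 53 of 81 cells solid] → remaining = 356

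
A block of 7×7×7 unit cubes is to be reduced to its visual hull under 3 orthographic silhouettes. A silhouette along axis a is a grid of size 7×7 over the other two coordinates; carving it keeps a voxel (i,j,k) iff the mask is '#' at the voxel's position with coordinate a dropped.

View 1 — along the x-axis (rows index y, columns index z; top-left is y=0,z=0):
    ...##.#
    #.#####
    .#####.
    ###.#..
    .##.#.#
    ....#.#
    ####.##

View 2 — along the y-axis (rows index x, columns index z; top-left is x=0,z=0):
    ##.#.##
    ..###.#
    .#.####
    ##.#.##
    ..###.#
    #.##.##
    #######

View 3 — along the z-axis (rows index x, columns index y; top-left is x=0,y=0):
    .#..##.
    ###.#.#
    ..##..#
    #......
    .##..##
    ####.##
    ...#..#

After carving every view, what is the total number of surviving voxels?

start: 7×7×7 = 343 voxels
carve view 1 (along x, YZ-mask fill 30/49): 210 voxels remain
carve view 2 (along y, XZ-mask fill 35/49): 150 voxels remain
carve view 3 (along z, XY-mask fill 24/49): 75 voxels remain

remaining voxels: 75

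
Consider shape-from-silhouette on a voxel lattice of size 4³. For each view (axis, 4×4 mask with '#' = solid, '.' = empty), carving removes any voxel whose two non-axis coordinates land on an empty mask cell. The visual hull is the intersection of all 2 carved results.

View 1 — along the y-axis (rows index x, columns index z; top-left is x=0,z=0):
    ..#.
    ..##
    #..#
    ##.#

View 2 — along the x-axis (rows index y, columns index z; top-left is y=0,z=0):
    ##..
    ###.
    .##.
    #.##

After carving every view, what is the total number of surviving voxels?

before carving: 64 voxels (4×4×4)
after view 1 [y-axis, 8 of 16 cells solid] → remaining = 32
after view 2 [x-axis, 10 of 16 cells solid] → remaining = 18

|visual hull| = 18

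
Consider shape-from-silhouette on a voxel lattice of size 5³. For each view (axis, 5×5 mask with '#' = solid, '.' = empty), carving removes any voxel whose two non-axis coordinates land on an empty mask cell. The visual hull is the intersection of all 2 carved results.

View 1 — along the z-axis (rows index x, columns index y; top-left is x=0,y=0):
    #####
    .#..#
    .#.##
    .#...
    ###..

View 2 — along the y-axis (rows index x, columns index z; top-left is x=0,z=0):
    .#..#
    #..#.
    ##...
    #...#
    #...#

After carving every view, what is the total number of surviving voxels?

full grid |V| = 125
step 1: project along z, AND mask (14/25) → |grid| = 70
step 2: project along y, AND mask (10/25) → |grid| = 28

voxel count = 28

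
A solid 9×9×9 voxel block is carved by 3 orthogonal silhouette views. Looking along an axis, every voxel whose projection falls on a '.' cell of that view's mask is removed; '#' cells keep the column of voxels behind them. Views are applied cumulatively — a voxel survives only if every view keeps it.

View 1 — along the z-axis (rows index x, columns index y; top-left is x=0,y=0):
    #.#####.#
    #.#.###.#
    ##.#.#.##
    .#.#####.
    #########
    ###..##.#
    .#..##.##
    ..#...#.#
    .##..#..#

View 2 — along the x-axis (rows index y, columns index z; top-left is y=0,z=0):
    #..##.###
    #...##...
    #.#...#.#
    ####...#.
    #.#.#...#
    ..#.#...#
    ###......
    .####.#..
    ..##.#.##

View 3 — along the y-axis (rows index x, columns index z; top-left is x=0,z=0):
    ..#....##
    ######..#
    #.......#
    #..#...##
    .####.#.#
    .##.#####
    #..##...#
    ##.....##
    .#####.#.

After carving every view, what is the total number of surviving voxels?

before carving: 729 voxels (9×9×9)
after view 1 [z-axis, 52 of 81 cells solid] → remaining = 468
after view 2 [x-axis, 38 of 81 cells solid] → remaining = 214
after view 3 [y-axis, 43 of 81 cells solid] → remaining = 121

voxel count = 121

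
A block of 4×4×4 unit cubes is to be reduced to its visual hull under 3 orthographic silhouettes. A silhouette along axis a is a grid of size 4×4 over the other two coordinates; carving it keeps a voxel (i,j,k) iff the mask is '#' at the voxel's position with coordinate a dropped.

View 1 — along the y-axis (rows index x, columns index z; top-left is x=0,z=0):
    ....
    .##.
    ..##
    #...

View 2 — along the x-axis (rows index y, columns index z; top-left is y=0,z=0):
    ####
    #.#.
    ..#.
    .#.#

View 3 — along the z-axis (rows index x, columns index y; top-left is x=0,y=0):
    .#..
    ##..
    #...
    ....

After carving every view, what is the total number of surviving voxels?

full grid |V| = 64
step 1: project along y, AND mask (5/16) → |grid| = 20
step 2: project along x, AND mask (9/16) → |grid| = 12
step 3: project along z, AND mask (4/16) → |grid| = 5

voxel count = 5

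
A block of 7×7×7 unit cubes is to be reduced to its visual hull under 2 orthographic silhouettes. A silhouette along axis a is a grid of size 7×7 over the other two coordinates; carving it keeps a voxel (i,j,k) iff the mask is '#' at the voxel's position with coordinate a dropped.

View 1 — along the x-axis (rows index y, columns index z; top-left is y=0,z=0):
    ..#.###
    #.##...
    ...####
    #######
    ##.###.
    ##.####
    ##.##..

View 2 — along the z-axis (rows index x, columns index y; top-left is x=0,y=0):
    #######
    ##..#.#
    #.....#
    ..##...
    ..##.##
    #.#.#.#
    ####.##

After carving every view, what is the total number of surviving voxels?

start: 7×7×7 = 343 voxels
[1] x-view keeps 33 columns → grid now 231
[2] z-view keeps 29 columns → grid now 134

134 voxels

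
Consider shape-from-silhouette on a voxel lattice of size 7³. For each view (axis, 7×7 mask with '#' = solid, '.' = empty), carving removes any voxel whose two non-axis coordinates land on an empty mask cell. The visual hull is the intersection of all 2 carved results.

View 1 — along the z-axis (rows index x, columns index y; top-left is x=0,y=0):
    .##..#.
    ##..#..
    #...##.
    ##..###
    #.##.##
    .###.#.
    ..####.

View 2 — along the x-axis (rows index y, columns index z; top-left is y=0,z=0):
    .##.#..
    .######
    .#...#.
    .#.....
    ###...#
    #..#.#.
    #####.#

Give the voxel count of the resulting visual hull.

93 voxels

start: 7×7×7 = 343 voxels
after view 1 [z-axis, 27 of 49 cells solid] → remaining = 189
after view 2 [x-axis, 25 of 49 cells solid] → remaining = 93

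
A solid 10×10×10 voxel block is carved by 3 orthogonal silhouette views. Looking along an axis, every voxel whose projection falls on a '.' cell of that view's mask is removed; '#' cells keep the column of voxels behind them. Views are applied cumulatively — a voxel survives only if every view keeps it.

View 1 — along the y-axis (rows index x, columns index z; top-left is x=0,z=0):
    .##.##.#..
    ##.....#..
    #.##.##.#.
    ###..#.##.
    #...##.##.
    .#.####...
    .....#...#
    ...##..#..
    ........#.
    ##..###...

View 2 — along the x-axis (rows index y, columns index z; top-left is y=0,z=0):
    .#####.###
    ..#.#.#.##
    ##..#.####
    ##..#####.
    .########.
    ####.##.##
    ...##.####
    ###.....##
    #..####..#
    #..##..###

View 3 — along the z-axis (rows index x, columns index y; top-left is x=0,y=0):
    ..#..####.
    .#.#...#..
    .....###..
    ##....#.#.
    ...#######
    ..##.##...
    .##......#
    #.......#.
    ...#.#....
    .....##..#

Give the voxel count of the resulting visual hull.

96 voxels

initial block: 10^3 = 1000
carve view 1 (along y, XZ-mask fill 41/100): 410 voxels remain
carve view 2 (along x, YZ-mask fill 66/100): 263 voxels remain
carve view 3 (along z, XY-mask fill 36/100): 96 voxels remain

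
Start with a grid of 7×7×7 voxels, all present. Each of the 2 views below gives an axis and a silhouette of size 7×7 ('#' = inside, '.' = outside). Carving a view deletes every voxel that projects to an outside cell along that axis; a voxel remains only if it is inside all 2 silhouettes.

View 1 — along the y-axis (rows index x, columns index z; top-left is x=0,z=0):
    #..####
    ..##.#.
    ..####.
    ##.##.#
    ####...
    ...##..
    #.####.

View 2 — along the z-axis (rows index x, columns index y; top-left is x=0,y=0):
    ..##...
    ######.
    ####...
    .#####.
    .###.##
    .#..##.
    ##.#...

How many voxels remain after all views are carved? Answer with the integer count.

110 voxels

before carving: 343 voxels (7×7×7)
carve view 1 (along y, XZ-mask fill 28/49): 196 voxels remain
carve view 2 (along z, XY-mask fill 28/49): 110 voxels remain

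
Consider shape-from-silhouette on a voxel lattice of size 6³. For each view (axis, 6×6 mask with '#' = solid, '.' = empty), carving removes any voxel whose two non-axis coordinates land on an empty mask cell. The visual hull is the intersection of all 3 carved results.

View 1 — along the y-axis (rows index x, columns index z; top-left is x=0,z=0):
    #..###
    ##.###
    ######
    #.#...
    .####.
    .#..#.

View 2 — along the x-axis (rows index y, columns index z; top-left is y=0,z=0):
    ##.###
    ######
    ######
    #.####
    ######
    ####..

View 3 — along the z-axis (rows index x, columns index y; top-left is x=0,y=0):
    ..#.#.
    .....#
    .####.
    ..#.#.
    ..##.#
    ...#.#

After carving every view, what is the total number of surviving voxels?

full grid |V| = 216
V1 y: intersect with XZ mask (23 set) -- 138 left
V2 x: intersect with YZ mask (32 set) -- 123 left
V3 z: intersect with XY mask (14 set) -- 50 left

voxel count = 50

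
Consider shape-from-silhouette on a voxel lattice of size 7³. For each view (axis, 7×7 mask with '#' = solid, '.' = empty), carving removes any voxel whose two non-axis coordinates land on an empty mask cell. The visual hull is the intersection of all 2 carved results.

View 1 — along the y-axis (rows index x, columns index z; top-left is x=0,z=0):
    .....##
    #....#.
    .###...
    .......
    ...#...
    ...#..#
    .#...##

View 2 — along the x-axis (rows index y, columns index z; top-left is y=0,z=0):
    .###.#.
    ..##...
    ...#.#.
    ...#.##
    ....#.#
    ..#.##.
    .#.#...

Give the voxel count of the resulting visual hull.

remaining voxels: 40

full grid |V| = 343
step 1: project along y, AND mask (13/49) → |grid| = 91
step 2: project along x, AND mask (18/49) → |grid| = 40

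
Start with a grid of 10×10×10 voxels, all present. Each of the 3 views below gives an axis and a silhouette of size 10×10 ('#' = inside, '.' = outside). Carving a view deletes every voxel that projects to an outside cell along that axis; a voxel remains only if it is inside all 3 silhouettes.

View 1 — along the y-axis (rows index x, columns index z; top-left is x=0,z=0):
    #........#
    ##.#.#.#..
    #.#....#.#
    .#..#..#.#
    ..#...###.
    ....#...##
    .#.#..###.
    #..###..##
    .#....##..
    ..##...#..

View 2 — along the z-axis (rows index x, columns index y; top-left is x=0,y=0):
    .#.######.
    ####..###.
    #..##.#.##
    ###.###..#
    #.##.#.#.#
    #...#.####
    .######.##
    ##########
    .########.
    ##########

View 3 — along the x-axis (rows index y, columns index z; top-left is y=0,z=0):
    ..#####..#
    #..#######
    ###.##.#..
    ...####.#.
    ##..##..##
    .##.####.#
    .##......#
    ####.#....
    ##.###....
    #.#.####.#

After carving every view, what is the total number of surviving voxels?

before carving: 1000 voxels (10×10×10)
[1] y-view keeps 39 columns → grid now 390
[2] z-view keeps 75 columns → grid now 297
[3] x-view keeps 58 columns → grid now 165

|visual hull| = 165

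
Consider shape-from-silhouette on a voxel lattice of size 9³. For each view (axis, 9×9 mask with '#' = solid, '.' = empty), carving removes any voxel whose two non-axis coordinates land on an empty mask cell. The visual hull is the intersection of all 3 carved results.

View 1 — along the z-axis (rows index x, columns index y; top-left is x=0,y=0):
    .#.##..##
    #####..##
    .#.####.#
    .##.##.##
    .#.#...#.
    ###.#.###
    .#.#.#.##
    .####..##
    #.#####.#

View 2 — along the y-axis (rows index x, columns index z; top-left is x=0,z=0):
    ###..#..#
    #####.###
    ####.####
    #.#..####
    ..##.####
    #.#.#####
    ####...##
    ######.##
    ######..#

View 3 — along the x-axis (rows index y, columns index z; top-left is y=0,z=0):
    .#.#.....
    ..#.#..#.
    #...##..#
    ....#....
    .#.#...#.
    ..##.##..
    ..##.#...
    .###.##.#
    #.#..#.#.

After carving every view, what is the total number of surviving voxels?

initial block: 9^3 = 729
step 1: project along z, AND mask (52/81) → |grid| = 468
step 2: project along y, AND mask (61/81) → |grid| = 359
step 3: project along x, AND mask (30/81) → |grid| = 136

remaining voxels: 136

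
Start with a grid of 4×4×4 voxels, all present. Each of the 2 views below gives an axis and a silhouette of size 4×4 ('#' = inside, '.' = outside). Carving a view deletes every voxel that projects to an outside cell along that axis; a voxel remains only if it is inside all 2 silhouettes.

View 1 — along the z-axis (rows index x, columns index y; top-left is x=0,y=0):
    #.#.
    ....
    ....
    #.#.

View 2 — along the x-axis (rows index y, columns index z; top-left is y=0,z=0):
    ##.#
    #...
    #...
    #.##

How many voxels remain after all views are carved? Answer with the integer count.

initial block: 4^3 = 64
carve view 1 (along z, XY-mask fill 4/16): 16 voxels remain
carve view 2 (along x, YZ-mask fill 8/16): 8 voxels remain

|visual hull| = 8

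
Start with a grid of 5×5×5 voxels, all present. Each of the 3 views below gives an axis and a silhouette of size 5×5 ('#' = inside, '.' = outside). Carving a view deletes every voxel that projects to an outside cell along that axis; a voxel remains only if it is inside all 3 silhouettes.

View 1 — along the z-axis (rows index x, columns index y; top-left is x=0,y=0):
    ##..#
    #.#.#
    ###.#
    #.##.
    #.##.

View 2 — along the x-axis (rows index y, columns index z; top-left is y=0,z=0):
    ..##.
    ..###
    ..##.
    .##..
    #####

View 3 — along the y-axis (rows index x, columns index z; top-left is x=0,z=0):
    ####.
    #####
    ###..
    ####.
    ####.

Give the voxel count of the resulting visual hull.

35 voxels

before carving: 125 voxels (5×5×5)
after view 1 [z-axis, 16 of 25 cells solid] → remaining = 80
after view 2 [x-axis, 14 of 25 cells solid] → remaining = 43
after view 3 [y-axis, 20 of 25 cells solid] → remaining = 35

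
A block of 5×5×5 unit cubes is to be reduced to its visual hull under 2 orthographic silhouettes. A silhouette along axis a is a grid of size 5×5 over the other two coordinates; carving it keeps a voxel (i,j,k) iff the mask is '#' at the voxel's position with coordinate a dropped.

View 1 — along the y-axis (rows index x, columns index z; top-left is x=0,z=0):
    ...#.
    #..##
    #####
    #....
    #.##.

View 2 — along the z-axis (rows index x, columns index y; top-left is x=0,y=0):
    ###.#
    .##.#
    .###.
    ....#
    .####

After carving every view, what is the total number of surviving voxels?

start: 5×5×5 = 125 voxels
  1. axis=1 (XZ plane), |mask|=13  ⇒  voxels=65
  2. axis=2 (XY plane), |mask|=15  ⇒  voxels=41

voxel count = 41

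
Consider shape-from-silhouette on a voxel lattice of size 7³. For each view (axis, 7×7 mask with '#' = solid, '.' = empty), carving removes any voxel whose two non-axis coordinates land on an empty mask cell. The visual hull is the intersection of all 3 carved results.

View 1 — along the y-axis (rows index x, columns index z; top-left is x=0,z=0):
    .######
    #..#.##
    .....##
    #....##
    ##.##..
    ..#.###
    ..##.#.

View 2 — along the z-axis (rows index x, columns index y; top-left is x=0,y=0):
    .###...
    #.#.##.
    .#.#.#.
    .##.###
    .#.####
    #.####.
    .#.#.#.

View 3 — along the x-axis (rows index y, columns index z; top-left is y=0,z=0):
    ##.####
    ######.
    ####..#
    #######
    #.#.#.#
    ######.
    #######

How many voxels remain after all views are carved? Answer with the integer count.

|visual hull| = 84

before carving: 343 voxels (7×7×7)
V1 y: intersect with XZ mask (26 set) -- 182 left
V2 z: intersect with XY mask (28 set) -- 104 left
V3 x: intersect with YZ mask (41 set) -- 84 left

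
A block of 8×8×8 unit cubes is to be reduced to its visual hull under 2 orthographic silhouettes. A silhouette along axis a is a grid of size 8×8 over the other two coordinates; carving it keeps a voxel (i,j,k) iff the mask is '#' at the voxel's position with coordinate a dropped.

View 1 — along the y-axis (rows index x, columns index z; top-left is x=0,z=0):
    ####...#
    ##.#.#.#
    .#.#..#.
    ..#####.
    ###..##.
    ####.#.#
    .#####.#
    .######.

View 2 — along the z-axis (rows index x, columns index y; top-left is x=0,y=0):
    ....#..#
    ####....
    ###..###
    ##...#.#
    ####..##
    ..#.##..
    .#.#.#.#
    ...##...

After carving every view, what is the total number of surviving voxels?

remaining voxels: 152

full grid |V| = 512
after view 1 [y-axis, 41 of 64 cells solid] → remaining = 328
after view 2 [z-axis, 31 of 64 cells solid] → remaining = 152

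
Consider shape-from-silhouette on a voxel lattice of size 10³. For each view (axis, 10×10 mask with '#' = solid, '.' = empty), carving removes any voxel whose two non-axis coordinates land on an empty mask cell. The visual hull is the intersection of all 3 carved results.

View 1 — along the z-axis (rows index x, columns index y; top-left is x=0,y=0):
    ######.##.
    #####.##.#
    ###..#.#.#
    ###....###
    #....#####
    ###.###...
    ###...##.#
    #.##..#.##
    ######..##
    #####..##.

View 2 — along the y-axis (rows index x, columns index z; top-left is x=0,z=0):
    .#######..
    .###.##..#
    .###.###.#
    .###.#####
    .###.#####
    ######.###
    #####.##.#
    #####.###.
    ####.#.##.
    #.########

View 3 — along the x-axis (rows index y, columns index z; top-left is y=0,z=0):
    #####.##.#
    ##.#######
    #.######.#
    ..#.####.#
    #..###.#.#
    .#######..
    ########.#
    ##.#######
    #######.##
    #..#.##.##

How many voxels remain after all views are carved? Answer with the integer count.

initial block: 10^3 = 1000
V1 z: intersect with XY mask (67 set) -- 670 left
V2 y: intersect with XZ mask (77 set) -- 511 left
V3 x: intersect with YZ mask (77 set) -- 400 left

|visual hull| = 400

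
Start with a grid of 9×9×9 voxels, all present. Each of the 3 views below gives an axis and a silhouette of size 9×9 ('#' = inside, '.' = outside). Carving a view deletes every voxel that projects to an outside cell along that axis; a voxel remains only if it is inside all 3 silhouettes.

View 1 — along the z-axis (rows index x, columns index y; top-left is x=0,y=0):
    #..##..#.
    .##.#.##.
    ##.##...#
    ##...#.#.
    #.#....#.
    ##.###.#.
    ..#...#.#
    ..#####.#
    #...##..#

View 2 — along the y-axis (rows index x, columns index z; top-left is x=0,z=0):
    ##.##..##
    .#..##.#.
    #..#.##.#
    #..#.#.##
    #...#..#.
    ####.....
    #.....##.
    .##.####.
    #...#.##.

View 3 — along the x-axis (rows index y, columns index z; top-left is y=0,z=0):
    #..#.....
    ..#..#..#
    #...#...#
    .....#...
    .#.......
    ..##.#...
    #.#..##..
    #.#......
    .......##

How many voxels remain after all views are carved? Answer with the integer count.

48 voxels

full grid |V| = 729
carve view 1 (along z, XY-mask fill 40/81): 360 voxels remain
carve view 2 (along y, XZ-mask fill 40/81): 183 voxels remain
carve view 3 (along x, YZ-mask fill 21/81): 48 voxels remain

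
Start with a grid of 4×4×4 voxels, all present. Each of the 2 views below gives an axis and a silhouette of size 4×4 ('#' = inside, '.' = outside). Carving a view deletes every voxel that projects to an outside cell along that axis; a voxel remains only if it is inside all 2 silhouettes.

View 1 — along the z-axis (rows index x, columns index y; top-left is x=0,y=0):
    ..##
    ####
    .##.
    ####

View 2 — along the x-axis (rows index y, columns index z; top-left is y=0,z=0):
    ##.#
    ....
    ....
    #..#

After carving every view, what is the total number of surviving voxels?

start: 4×4×4 = 64 voxels
carve view 1 (along z, XY-mask fill 12/16): 48 voxels remain
carve view 2 (along x, YZ-mask fill 5/16): 12 voxels remain

12 voxels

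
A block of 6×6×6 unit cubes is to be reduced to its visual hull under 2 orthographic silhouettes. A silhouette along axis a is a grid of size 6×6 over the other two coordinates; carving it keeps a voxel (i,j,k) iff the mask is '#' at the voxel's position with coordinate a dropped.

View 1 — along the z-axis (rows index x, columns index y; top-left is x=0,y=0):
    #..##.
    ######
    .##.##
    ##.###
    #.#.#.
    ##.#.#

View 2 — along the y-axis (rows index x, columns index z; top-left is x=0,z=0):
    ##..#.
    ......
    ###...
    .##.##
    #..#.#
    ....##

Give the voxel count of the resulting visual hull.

58 voxels

start: 6×6×6 = 216 voxels
carve view 1 (along z, XY-mask fill 25/36): 150 voxels remain
carve view 2 (along y, XZ-mask fill 15/36): 58 voxels remain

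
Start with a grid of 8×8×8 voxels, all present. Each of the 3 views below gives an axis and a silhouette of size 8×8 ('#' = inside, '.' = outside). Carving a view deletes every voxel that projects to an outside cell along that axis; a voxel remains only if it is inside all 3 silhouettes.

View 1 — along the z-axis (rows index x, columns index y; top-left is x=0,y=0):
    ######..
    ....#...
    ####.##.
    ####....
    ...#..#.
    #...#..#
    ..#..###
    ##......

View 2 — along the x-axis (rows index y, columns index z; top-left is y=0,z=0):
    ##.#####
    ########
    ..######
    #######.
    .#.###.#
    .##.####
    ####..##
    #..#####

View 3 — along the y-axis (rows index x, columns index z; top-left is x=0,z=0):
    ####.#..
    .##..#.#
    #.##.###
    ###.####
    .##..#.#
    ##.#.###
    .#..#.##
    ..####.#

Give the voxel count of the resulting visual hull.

start: 8×8×8 = 512 voxels
step 1: project along z, AND mask (28/64) → |grid| = 224
step 2: project along x, AND mask (51/64) → |grid| = 182
step 3: project along y, AND mask (41/64) → |grid| = 123

remaining voxels: 123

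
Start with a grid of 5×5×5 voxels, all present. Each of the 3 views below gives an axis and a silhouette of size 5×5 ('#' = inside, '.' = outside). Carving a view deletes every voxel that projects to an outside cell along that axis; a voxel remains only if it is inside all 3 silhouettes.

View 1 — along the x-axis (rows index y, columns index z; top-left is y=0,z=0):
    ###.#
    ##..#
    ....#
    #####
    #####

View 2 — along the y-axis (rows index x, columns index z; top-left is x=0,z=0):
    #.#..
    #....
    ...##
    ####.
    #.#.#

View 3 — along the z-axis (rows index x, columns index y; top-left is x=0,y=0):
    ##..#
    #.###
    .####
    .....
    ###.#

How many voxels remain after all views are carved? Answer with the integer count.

start: 5×5×5 = 125 voxels
after view 1 [x-axis, 18 of 25 cells solid] → remaining = 90
after view 2 [y-axis, 12 of 25 cells solid] → remaining = 43
after view 3 [z-axis, 15 of 25 cells solid] → remaining = 23

voxel count = 23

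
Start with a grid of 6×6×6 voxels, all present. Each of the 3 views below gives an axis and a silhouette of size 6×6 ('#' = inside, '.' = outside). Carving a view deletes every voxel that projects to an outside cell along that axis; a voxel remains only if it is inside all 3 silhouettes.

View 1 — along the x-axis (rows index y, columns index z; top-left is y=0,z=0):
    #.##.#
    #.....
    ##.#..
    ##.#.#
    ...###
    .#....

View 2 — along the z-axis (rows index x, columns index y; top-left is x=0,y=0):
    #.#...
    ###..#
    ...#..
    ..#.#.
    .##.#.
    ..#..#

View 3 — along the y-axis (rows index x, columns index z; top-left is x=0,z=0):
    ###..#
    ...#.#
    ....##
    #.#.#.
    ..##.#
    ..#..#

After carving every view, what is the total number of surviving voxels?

full grid |V| = 216
  1. axis=0 (YZ plane), |mask|=16  ⇒  voxels=96
  2. axis=2 (XY plane), |mask|=14  ⇒  voxels=37
  3. axis=1 (XZ plane), |mask|=16  ⇒  voxels=14

|visual hull| = 14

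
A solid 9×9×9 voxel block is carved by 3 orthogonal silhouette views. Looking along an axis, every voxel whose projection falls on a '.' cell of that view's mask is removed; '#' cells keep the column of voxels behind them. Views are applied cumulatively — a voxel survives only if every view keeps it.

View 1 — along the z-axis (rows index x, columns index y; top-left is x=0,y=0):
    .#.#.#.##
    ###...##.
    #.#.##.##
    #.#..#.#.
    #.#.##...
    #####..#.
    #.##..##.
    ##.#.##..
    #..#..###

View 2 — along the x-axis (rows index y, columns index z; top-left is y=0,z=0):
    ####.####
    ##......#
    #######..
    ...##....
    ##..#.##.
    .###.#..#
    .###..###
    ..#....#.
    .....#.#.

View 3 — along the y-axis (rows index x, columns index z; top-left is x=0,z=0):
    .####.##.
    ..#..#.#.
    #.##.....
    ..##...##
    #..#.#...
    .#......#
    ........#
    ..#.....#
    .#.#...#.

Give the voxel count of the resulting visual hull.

start: 9×9×9 = 729 voxels
  1. axis=2 (XY plane), |mask|=45  ⇒  voxels=405
  2. axis=0 (YZ plane), |mask|=40  ⇒  voxels=212
  3. axis=1 (XZ plane), |mask|=27  ⇒  voxels=72

remaining voxels: 72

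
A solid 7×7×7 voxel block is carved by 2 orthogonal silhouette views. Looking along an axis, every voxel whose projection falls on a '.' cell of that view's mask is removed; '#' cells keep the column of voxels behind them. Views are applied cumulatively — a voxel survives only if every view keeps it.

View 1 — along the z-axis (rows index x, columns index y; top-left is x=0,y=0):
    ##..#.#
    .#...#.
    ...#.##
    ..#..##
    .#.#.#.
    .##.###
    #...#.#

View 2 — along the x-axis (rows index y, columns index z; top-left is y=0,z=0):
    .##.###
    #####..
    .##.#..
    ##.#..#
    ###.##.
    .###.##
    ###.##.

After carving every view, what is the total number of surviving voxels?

109 voxels

initial block: 7^3 = 343
step 1: project along z, AND mask (23/49) → |grid| = 161
step 2: project along x, AND mask (32/49) → |grid| = 109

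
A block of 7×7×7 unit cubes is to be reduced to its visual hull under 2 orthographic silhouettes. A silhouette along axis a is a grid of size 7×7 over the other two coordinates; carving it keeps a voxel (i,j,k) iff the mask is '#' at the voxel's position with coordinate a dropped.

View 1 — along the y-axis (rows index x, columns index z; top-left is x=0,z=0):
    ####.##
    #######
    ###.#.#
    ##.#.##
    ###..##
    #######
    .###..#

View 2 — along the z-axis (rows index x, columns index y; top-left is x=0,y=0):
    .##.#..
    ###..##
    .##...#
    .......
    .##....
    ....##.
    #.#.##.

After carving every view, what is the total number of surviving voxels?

start: 7×7×7 = 343 voxels
carve view 1 (along y, XZ-mask fill 39/49): 273 voxels remain
carve view 2 (along z, XY-mask fill 19/49): 108 voxels remain

remaining voxels: 108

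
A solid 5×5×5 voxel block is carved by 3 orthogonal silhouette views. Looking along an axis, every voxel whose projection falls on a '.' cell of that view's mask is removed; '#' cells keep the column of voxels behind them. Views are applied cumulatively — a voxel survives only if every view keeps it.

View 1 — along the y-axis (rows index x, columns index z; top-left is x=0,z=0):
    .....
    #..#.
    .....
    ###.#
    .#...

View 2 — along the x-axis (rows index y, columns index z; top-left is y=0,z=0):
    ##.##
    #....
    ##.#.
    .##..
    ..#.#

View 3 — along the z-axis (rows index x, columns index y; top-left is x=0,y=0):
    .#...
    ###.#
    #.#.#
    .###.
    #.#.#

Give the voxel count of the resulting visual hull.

|visual hull| = 12

full grid |V| = 125
  1. axis=1 (XZ plane), |mask|=7  ⇒  voxels=35
  2. axis=0 (YZ plane), |mask|=12  ⇒  voxels=18
  3. axis=2 (XY plane), |mask|=14  ⇒  voxels=12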